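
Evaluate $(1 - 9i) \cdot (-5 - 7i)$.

(a1*a2 - b1*b2) + (a1*b2 + b1*a2)i
= (-5 - 63) + (-7 + 45)i
= -68 + 38i


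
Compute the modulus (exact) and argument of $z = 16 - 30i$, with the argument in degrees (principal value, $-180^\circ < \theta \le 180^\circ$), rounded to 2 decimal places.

|z| = sqrt(16^2 + (-30)^2) = 34
arg(z) = arctan(b/a) = arctan(-30/16) (quadrant-adjusted) = -61.93°


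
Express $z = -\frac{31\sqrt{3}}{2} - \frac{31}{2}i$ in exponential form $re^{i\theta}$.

r = |z| = sqrt((-31*sqrt(3)/2)^2 + (-31/2)^2) = sqrt(2883/4 + 961/4) = sqrt(961) = 31
θ = arctan(b/a) = arctan(-15.5/-26.8468) (quadrant-adjusted) = -150° = -5π/6
z = 31e^(-i*5π/6)


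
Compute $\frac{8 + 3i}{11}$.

Divisor is real, so divide each part by 11:
= 8/11 + (3/11)i


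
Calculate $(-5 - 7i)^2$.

(a + bi)^2 = a^2 - b^2 + 2abi
= (-5)^2 - (-7)^2 + 2*(-5)*(-7)i
= -24 + 70i


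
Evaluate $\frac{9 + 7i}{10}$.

Divisor is real, so divide each part by 10:
= 9/10 + (7/10)i


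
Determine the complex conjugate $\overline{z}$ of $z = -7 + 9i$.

If z = a + bi, then conjugate(z) = a - bi
conjugate(-7 + 9i) = -7 - 9i


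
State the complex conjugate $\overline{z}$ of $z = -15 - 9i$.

If z = a + bi, then conjugate(z) = a - bi
conjugate(-15 - 9i) = -15 + 9i


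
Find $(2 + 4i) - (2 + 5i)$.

(2 - 2) + (4 - 5)i = -i


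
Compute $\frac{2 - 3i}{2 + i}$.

Multiply numerator and denominator by conjugate (2 - i):
= (2 - 3i)(2 - i) / (2^2 + 1^2)
= (1 - 8i) / 5
= 1/5 - (8/5)i


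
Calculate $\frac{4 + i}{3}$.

Divisor is real, so divide each part by 3:
= 4/3 + (1/3)i


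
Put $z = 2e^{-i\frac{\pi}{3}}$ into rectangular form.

a = r cos θ = 2 * 1/2 = 1
b = r sin θ = 2 * -sqrt(3)/2 = -sqrt(3)
z = 1 - sqrt(3)i


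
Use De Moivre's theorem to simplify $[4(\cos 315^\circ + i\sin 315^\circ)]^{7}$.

By De Moivre: z^n = r^n(cos(nθ) + i sin(nθ))
= 4^7(cos(7*315°) + i sin(7*315°))
= 16384(cos 45° + i sin 45°)
= 8192*sqrt(2) + 8192*sqrt(2)i


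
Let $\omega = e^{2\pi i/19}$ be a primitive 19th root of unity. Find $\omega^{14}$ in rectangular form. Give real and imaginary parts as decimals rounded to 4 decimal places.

ω^14 = e^(2πi·14/19) = e^(i·28π/19)
= cos(28π/19) + i sin(28π/19)
= -0.0826 - 0.9966i


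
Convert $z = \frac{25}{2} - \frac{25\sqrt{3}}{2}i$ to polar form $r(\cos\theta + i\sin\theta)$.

r = |z| = sqrt(a^2 + b^2) = sqrt((25/2)^2 + (-25*sqrt(3)/2)^2) = sqrt(625/4 + 1875/4) = sqrt(625) = 25
θ = arctan(b/a) = arctan(-21.6506/12.5) (quadrant-adjusted) = 300°
z = 25(cos 300° + i sin 300°)


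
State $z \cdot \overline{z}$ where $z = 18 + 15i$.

z * conjugate(z) = |z|^2 = a^2 + b^2
= 18^2 + 15^2 = 549


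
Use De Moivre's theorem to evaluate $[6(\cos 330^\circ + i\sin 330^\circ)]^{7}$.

By De Moivre: z^n = r^n(cos(nθ) + i sin(nθ))
= 6^7(cos(7*330°) + i sin(7*330°))
= 279936(cos 150° + i sin 150°)
= -139968*sqrt(3) + 139968i


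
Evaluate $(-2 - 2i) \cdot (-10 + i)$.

(a1*a2 - b1*b2) + (a1*b2 + b1*a2)i
= (20 - (-2)) + (-2 + 20)i
= 22 + 18i


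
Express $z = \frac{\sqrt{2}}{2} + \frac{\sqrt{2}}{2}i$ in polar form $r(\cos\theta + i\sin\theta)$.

r = |z| = sqrt(a^2 + b^2) = sqrt((sqrt(2)/2)^2 + (sqrt(2)/2)^2) = sqrt(1/2 + 1/2) = sqrt(1) = 1
θ = arctan(b/a) = arctan(0.7071/0.7071) (quadrant-adjusted) = 45°
z = 1(cos 45° + i sin 45°)


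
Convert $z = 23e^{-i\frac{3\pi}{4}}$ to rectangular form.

a = r cos θ = 23 * -sqrt(2)/2 = -23*sqrt(2)/2
b = r sin θ = 23 * -sqrt(2)/2 = -23*sqrt(2)/2
z = -23*sqrt(2)/2 - (23*sqrt(2)/2)i


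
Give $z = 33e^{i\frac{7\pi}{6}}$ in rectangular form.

a = r cos θ = 33 * -sqrt(3)/2 = -33*sqrt(3)/2
b = r sin θ = 33 * -1/2 = -33/2
z = -33*sqrt(3)/2 - (33/2)i


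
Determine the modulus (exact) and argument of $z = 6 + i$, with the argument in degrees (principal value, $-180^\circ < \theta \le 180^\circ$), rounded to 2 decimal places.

|z| = sqrt(6^2 + 1^2) = sqrt(37)
arg(z) = arctan(b/a) = arctan(1/6) (quadrant-adjusted) = 9.46°


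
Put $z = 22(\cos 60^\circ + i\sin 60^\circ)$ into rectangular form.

a = r cos θ = 22 * 1/2 = 11
b = r sin θ = 22 * sqrt(3)/2 = 11*sqrt(3)
z = 11 + 11*sqrt(3)i


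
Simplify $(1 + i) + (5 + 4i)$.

(1 + 5) + (1 + 4)i = 6 + 5i


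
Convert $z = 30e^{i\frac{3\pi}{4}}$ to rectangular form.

a = r cos θ = 30 * -sqrt(2)/2 = -15*sqrt(2)
b = r sin θ = 30 * sqrt(2)/2 = 15*sqrt(2)
z = -15*sqrt(2) + 15*sqrt(2)i


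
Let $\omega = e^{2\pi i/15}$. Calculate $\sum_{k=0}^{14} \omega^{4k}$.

Let ζ = ω^4 = e^(2πi·4/15). Since 15 ∤ 4, ζ ≠ 1.
Sum = Σ_{k=0}^{14} ζ^k = (ζ^15 - 1)/(ζ - 1) = (ω^{4·15} - 1)/(ζ - 1) = (1 - 1)/(ζ - 1) = 0


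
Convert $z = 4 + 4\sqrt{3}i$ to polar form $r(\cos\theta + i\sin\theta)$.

r = |z| = sqrt(a^2 + b^2) = sqrt((4)^2 + (4*sqrt(3))^2) = sqrt(16 + 48) = sqrt(64) = 8
θ = arctan(b/a) = arctan(6.9282/4) (quadrant-adjusted) = 60°
z = 8(cos 60° + i sin 60°)


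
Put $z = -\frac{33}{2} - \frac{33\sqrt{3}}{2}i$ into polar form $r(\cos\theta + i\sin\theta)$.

r = |z| = sqrt(a^2 + b^2) = sqrt((-33/2)^2 + (-33*sqrt(3)/2)^2) = sqrt(1089/4 + 3267/4) = sqrt(1089) = 33
θ = arctan(b/a) = arctan(-28.5788/-16.5) (quadrant-adjusted) = 240°
z = 33(cos 240° + i sin 240°)


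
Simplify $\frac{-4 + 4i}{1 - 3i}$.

Multiply numerator and denominator by conjugate (1 + 3i):
= (-4 + 4i)(1 + 3i) / (1^2 + (-3)^2)
= (-16 - 8i) / 10
Divide through by 2: (-8 - 4i) / 5
= -8/5 - (4/5)i


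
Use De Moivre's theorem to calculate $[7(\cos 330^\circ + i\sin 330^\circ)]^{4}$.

By De Moivre: z^n = r^n(cos(nθ) + i sin(nθ))
= 7^4(cos(4*330°) + i sin(4*330°))
= 2401(cos 240° + i sin 240°)
= -2401/2 - (2401*sqrt(3)/2)i


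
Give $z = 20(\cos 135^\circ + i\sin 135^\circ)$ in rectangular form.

a = r cos θ = 20 * -sqrt(2)/2 = -10*sqrt(2)
b = r sin θ = 20 * sqrt(2)/2 = 10*sqrt(2)
z = -10*sqrt(2) + 10*sqrt(2)i


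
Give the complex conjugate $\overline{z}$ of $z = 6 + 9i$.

If z = a + bi, then conjugate(z) = a - bi
conjugate(6 + 9i) = 6 - 9i


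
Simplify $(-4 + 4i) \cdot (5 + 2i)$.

(a1*a2 - b1*b2) + (a1*b2 + b1*a2)i
= (-20 - 8) + (-8 + 20)i
= -28 + 12i


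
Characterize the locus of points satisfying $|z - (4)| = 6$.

|z - z0| = r describes a circle centered at z0 with radius r
Here z0 = 4 and r = 6
Locus: Circle centered at (4, 0) with radius 6


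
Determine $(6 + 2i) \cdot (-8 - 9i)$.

(a1*a2 - b1*b2) + (a1*b2 + b1*a2)i
= (-48 - (-18)) + (-54 + (-16))i
= -30 - 70i


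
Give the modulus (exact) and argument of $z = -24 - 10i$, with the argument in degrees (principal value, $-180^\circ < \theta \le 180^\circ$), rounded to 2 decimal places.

|z| = sqrt((-24)^2 + (-10)^2) = 26
arg(z) = arctan(b/a) = arctan(-10/-24) (quadrant-adjusted) = -157.38°


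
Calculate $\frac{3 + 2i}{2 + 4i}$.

Multiply numerator and denominator by conjugate (2 - 4i):
= (3 + 2i)(2 - 4i) / (2^2 + 4^2)
= (14 - 8i) / 20
Divide through by 2: (7 - 4i) / 10
= 7/10 - (2/5)i


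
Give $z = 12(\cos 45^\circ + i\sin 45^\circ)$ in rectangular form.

a = r cos θ = 12 * sqrt(2)/2 = 6*sqrt(2)
b = r sin θ = 12 * sqrt(2)/2 = 6*sqrt(2)
z = 6*sqrt(2) + 6*sqrt(2)i


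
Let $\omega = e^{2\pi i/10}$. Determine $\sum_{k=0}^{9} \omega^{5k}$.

Let ζ = ω^5 = e^(2πi·5/10). Since 10 ∤ 5, ζ ≠ 1.
Sum = Σ_{k=0}^{9} ζ^k = (ζ^10 - 1)/(ζ - 1) = (ω^{5·10} - 1)/(ζ - 1) = (1 - 1)/(ζ - 1) = 0


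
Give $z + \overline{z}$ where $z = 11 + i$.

z + conjugate(z) = (a + bi) + (a - bi) = 2a
= 2 * 11 = 22


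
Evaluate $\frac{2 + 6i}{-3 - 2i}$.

Multiply numerator and denominator by conjugate (-3 + 2i):
= (2 + 6i)(-3 + 2i) / ((-3)^2 + (-2)^2)
= (-18 - 14i) / 13
= -18/13 - (14/13)i


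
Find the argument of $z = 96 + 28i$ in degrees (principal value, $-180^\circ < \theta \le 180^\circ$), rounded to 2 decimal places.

θ = arctan(b/a) = arctan(28/96) (quadrant-adjusted) = 16.26°


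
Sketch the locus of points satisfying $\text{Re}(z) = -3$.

Re(z) = x where z = x + yi; the equation x = -3 is satisfied by all points with that x-coordinate
Locus: Vertical line x = -3


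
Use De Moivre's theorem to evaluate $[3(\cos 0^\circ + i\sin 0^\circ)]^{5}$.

By De Moivre: z^n = r^n(cos(nθ) + i sin(nθ))
= 3^5(cos(5*0°) + i sin(5*0°))
= 243(cos 0° + i sin 0°)
= 243


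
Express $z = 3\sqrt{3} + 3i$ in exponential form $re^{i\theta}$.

r = |z| = sqrt((3*sqrt(3))^2 + (3)^2) = sqrt(27 + 9) = sqrt(36) = 6
θ = arctan(b/a) = arctan(3/5.1962) (quadrant-adjusted) = 30° = π/6
z = 6e^(i*π/6)


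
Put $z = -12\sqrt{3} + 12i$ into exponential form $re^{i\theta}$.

r = |z| = sqrt((-12*sqrt(3))^2 + (12)^2) = sqrt(432 + 144) = sqrt(576) = 24
θ = arctan(b/a) = arctan(12/-20.7846) (quadrant-adjusted) = 150° = 5π/6
z = 24e^(i*5π/6)


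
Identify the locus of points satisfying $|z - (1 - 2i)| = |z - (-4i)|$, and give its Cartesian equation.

|z - z1| = |z - z2| means z is equidistant from z1 and z2,
i.e. the perpendicular bisector of the segment from (1, -2) to (0, -4) (midpoint (1/2, -3)).
With z = x + yi, square both sides:
(x - 1)^2 + (y - (-2))^2 = (x - 0)^2 + (y - (-4))^2
The x^2 and y^2 terms cancel: -2x + (-4)y = 16 - 5 = 11
Simplify: 2x + 4y = -11
Locus: Perpendicular bisector of the segment from (1, -2) to (0, -4): the line 2x + 4y = -11


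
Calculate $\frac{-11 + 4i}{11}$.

Divisor is real, so divide each part by 11:
= -1 + (4/11)i


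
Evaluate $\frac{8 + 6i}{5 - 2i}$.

Multiply numerator and denominator by conjugate (5 + 2i):
= (8 + 6i)(5 + 2i) / (5^2 + (-2)^2)
= (28 + 46i) / 29
= 28/29 + (46/29)i


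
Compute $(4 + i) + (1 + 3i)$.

(4 + 1) + (1 + 3)i = 5 + 4i


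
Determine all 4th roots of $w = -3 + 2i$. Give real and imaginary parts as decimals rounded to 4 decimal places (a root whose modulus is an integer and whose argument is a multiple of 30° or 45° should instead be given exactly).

|w| = sqrt(13) ≈ 3.605551, arg(w) ≈ 146.309932°
Root modulus = sqrt(13)^(1/4) ≈ 1.377980
Root arguments: θ_k = (arg(w) + 360°k)/4 for k = 0, 1, ..., 3
Compute each root as (root modulus)(cos θ_k + i sin θ_k) using full-precision intermediates, then round to 4 decimal places.
Roots: 1.1066 + 0.8212i, -0.8212 + 1.1066i, -1.1066 - 0.8212i, 0.8212 - 1.1066i


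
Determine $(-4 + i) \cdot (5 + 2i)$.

(a1*a2 - b1*b2) + (a1*b2 + b1*a2)i
= (-20 - 2) + (-8 + 5)i
= -22 - 3i


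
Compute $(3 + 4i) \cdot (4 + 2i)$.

(a1*a2 - b1*b2) + (a1*b2 + b1*a2)i
= (12 - 8) + (6 + 16)i
= 4 + 22i


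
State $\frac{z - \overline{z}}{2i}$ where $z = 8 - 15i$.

z - conjugate(z) = 2bi
(z - conjugate(z))/(2i) = 2bi/(2i) = b = -15


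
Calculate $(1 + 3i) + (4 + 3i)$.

(1 + 4) + (3 + 3)i = 5 + 6i


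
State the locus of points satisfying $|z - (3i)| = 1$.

|z - z0| = r describes a circle centered at z0 with radius r
Here z0 = 3i and r = 1
Locus: Circle centered at (0, 3) with radius 1


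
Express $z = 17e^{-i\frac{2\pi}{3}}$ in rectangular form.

a = r cos θ = 17 * -1/2 = -17/2
b = r sin θ = 17 * -sqrt(3)/2 = -17*sqrt(3)/2
z = -17/2 - (17*sqrt(3)/2)i


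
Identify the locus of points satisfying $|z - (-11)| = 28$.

|z - z0| = r describes a circle centered at z0 with radius r
Here z0 = -11 and r = 28
Locus: Circle centered at (-11, 0) with radius 28


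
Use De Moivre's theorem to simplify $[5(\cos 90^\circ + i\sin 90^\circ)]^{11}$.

By De Moivre: z^n = r^n(cos(nθ) + i sin(nθ))
= 5^11(cos(11*90°) + i sin(11*90°))
= 48828125(cos 270° + i sin 270°)
= -48828125i


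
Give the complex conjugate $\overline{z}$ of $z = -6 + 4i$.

If z = a + bi, then conjugate(z) = a - bi
conjugate(-6 + 4i) = -6 - 4i


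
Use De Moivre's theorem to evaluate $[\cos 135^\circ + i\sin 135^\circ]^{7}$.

By De Moivre: z^n = r^n(cos(nθ) + i sin(nθ))
= 1^7(cos(7*135°) + i sin(7*135°))
= 1(cos 225° + i sin 225°)
= -sqrt(2)/2 - (sqrt(2)/2)i


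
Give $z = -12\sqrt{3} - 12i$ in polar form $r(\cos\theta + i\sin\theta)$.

r = |z| = sqrt(a^2 + b^2) = sqrt((-12*sqrt(3))^2 + (-12)^2) = sqrt(432 + 144) = sqrt(576) = 24
θ = arctan(b/a) = arctan(-12/-20.7846) (quadrant-adjusted) = 210°
z = 24(cos 210° + i sin 210°)


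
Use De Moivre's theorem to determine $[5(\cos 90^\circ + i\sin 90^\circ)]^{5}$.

By De Moivre: z^n = r^n(cos(nθ) + i sin(nθ))
= 5^5(cos(5*90°) + i sin(5*90°))
= 3125(cos 90° + i sin 90°)
= 3125i


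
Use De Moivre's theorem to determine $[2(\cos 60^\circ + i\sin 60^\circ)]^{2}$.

By De Moivre: z^n = r^n(cos(nθ) + i sin(nθ))
= 2^2(cos(2*60°) + i sin(2*60°))
= 4(cos 120° + i sin 120°)
= -2 + 2*sqrt(3)i


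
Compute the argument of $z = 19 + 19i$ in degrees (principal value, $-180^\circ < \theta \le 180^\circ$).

θ = arctan(b/a) = arctan(19/19) (quadrant-adjusted) = 45°


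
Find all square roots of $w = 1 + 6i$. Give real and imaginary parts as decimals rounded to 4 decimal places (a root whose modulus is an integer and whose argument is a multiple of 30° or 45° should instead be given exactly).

|w| = sqrt(37) ≈ 6.082763, arg(w) ≈ 80.537678°
Root modulus = sqrt(37)^(1/2) ≈ 2.466326
Root arguments: θ_k = (arg(w) + 360°k)/2 for k = 0, 1, ..., 1
Compute each root as (root modulus)(cos θ_k + i sin θ_k) using full-precision intermediates, then round to 4 decimal places.
Roots: 1.8819 + 1.5942i, -1.8819 - 1.5942i


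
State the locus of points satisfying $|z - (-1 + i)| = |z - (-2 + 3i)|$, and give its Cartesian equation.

|z - z1| = |z - z2| means z is equidistant from z1 and z2,
i.e. the perpendicular bisector of the segment from (-1, 1) to (-2, 3) (midpoint (-3/2, 2)).
With z = x + yi, square both sides:
(x - (-1))^2 + (y - 1)^2 = (x - (-2))^2 + (y - 3)^2
The x^2 and y^2 terms cancel: -2x + 4y = 13 - 2 = 11
Simplify: 2x - 4y = -11
Locus: Perpendicular bisector of the segment from (-1, 1) to (-2, 3): the line 2x - 4y = -11


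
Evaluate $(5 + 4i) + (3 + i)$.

(5 + 3) + (4 + 1)i = 8 + 5i


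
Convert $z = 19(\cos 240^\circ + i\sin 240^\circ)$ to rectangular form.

a = r cos θ = 19 * -1/2 = -19/2
b = r sin θ = 19 * -sqrt(3)/2 = -19*sqrt(3)/2
z = -19/2 - (19*sqrt(3)/2)i


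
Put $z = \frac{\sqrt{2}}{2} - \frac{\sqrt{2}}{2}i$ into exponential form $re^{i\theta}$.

r = |z| = sqrt((sqrt(2)/2)^2 + (-sqrt(2)/2)^2) = sqrt(1/2 + 1/2) = sqrt(1) = 1
θ = arctan(b/a) = arctan(-0.7071/0.7071) (quadrant-adjusted) = -45° = -π/4
z = 1e^(-i*π/4)


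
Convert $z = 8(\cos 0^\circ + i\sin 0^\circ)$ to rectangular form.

a = r cos θ = 8 * 1 = 8
b = r sin θ = 8 * 0 = 0
z = 8


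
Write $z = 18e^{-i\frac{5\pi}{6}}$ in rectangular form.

a = r cos θ = 18 * -sqrt(3)/2 = -9*sqrt(3)
b = r sin θ = 18 * -1/2 = -9
z = -9*sqrt(3) - 9i


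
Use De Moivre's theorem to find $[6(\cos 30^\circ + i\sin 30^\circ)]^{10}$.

By De Moivre: z^n = r^n(cos(nθ) + i sin(nθ))
= 6^10(cos(10*30°) + i sin(10*30°))
= 60466176(cos 300° + i sin 300°)
= 30233088 - 30233088*sqrt(3)i


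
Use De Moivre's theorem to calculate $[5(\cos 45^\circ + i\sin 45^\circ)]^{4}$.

By De Moivre: z^n = r^n(cos(nθ) + i sin(nθ))
= 5^4(cos(4*45°) + i sin(4*45°))
= 625(cos 180° + i sin 180°)
= -625


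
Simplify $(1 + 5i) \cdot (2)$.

(a1*a2 - b1*b2) + (a1*b2 + b1*a2)i
= (2 - 0) + (0 + 10)i
= 2 + 10i


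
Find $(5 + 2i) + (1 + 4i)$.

(5 + 1) + (2 + 4)i = 6 + 6i


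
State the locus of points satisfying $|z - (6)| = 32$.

|z - z0| = r describes a circle centered at z0 with radius r
Here z0 = 6 and r = 32
Locus: Circle centered at (6, 0) with radius 32


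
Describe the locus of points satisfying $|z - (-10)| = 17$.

|z - z0| = r describes a circle centered at z0 with radius r
Here z0 = -10 and r = 17
Locus: Circle centered at (-10, 0) with radius 17


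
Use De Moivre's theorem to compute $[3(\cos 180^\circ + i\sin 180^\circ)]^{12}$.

By De Moivre: z^n = r^n(cos(nθ) + i sin(nθ))
= 3^12(cos(12*180°) + i sin(12*180°))
= 531441(cos 0° + i sin 0°)
= 531441


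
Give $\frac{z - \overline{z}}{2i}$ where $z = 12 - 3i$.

z - conjugate(z) = 2bi
(z - conjugate(z))/(2i) = 2bi/(2i) = b = -3


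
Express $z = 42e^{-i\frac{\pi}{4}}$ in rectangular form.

a = r cos θ = 42 * sqrt(2)/2 = 21*sqrt(2)
b = r sin θ = 42 * -sqrt(2)/2 = -21*sqrt(2)
z = 21*sqrt(2) - 21*sqrt(2)i


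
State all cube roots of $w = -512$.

|w| = 512, arg(w) = 180°
Root modulus = 512^(1/3) = 8
Root arguments: θ_k = (180° + 360°k)/3 for k = 0, 1, ..., 2
Roots: 4 + 4*sqrt(3)i, -8, 4 - 4*sqrt(3)i


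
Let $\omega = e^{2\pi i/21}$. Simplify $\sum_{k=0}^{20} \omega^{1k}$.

Let ζ = ω^1 = e^(2πi·1/21). Since 21 ∤ 1, ζ ≠ 1.
Sum = Σ_{k=0}^{20} ζ^k = (ζ^21 - 1)/(ζ - 1) = (ω^{1·21} - 1)/(ζ - 1) = (1 - 1)/(ζ - 1) = 0


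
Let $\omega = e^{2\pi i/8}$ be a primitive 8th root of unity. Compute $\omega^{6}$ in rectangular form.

ω^6 = e^(2πi·6/8) = e^(i·3π/2)
= cos(3π/2) + i sin(3π/2)
= -i


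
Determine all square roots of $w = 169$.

|w| = 169, arg(w) = 0°
Root modulus = 169^(1/2) = 13
Root arguments: θ_k = (0° + 360°k)/2 for k = 0, 1, ..., 1
Roots: 13, -13


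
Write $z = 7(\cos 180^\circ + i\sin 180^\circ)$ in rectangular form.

a = r cos θ = 7 * -1 = -7
b = r sin θ = 7 * 0 = 0
z = -7


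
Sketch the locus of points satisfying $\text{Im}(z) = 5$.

Im(z) = y where z = x + yi; the equation y = 5 is satisfied by all points with that y-coordinate
Locus: Horizontal line y = 5


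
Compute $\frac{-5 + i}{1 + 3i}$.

Multiply numerator and denominator by conjugate (1 - 3i):
= (-5 + i)(1 - 3i) / (1^2 + 3^2)
= (-2 + 16i) / 10
Divide through by 2: (-1 + 8i) / 5
= -1/5 + (8/5)i


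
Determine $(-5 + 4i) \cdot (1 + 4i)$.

(a1*a2 - b1*b2) + (a1*b2 + b1*a2)i
= (-5 - 16) + (-20 + 4)i
= -21 - 16i


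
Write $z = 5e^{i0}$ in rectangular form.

a = r cos θ = 5 * 1 = 5
b = r sin θ = 5 * 0 = 0
z = 5


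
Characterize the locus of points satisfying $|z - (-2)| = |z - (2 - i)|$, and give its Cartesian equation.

|z - z1| = |z - z2| means z is equidistant from z1 and z2,
i.e. the perpendicular bisector of the segment from (-2, 0) to (2, -1) (midpoint (0, -1/2)).
With z = x + yi, square both sides:
(x - (-2))^2 + (y - 0)^2 = (x - 2)^2 + (y - (-1))^2
The x^2 and y^2 terms cancel: 8x + (-2)y = 5 - 4 = 1
Simplify: 8x - 2y = 1
Locus: Perpendicular bisector of the segment from (-2, 0) to (2, -1): the line 8x - 2y = 1


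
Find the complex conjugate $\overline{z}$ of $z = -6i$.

If z = a + bi, then conjugate(z) = a - bi
conjugate(-6i) = 6i


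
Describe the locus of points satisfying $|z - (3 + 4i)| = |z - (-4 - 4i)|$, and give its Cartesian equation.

|z - z1| = |z - z2| means z is equidistant from z1 and z2,
i.e. the perpendicular bisector of the segment from (3, 4) to (-4, -4) (midpoint (-1/2, 0)).
With z = x + yi, square both sides:
(x - 3)^2 + (y - 4)^2 = (x - (-4))^2 + (y - (-4))^2
The x^2 and y^2 terms cancel: -14x + (-16)y = 32 - 25 = 7
Simplify: 14x + 16y = -7
Locus: Perpendicular bisector of the segment from (3, 4) to (-4, -4): the line 14x + 16y = -7


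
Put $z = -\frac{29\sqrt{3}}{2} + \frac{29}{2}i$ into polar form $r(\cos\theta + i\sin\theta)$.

r = |z| = sqrt(a^2 + b^2) = sqrt((-29*sqrt(3)/2)^2 + (29/2)^2) = sqrt(2523/4 + 841/4) = sqrt(841) = 29
θ = arctan(b/a) = arctan(14.5/-25.1147) (quadrant-adjusted) = 150°
z = 29(cos 150° + i sin 150°)


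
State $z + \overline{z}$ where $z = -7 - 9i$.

z + conjugate(z) = (a + bi) + (a - bi) = 2a
= 2 * (-7) = -14


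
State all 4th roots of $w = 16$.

|w| = 16, arg(w) = 0°
Root modulus = 16^(1/4) = 2
Root arguments: θ_k = (0° + 360°k)/4 for k = 0, 1, ..., 3
Roots: 2, 2i, -2, -2i


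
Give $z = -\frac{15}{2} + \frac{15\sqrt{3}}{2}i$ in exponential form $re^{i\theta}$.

r = |z| = sqrt((-15/2)^2 + (15*sqrt(3)/2)^2) = sqrt(225/4 + 675/4) = sqrt(225) = 15
θ = arctan(b/a) = arctan(12.9904/-7.5) (quadrant-adjusted) = 120° = 2π/3
z = 15e^(i*2π/3)


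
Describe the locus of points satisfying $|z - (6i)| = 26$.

|z - z0| = r describes a circle centered at z0 with radius r
Here z0 = 6i and r = 26
Locus: Circle centered at (0, 6) with radius 26


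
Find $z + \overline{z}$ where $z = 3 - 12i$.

z + conjugate(z) = (a + bi) + (a - bi) = 2a
= 2 * 3 = 6


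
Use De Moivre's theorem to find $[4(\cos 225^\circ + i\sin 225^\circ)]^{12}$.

By De Moivre: z^n = r^n(cos(nθ) + i sin(nθ))
= 4^12(cos(12*225°) + i sin(12*225°))
= 16777216(cos 180° + i sin 180°)
= -16777216


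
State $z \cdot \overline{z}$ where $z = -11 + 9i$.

z * conjugate(z) = |z|^2 = a^2 + b^2
= (-11)^2 + 9^2 = 202


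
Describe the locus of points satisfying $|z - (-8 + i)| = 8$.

|z - z0| = r describes a circle centered at z0 with radius r
Here z0 = -8 + i and r = 8
Locus: Circle centered at (-8, 1) with radius 8


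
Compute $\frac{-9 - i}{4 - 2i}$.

Multiply numerator and denominator by conjugate (4 + 2i):
= (-9 - i)(4 + 2i) / (4^2 + (-2)^2)
= (-34 - 22i) / 20
Divide through by 2: (-17 - 11i) / 10
= -17/10 - (11/10)i


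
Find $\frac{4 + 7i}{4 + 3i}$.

Multiply numerator and denominator by conjugate (4 - 3i):
= (4 + 7i)(4 - 3i) / (4^2 + 3^2)
= (37 + 16i) / 25
= 37/25 + (16/25)i


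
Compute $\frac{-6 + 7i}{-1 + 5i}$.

Multiply numerator and denominator by conjugate (-1 - 5i):
= (-6 + 7i)(-1 - 5i) / ((-1)^2 + 5^2)
= (41 + 23i) / 26
= 41/26 + (23/26)i


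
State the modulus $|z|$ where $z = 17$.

|z| = sqrt(a^2 + b^2) = sqrt(17^2 + 0^2) = sqrt(289) = 17


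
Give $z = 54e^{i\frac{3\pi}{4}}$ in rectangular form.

a = r cos θ = 54 * -sqrt(2)/2 = -27*sqrt(2)
b = r sin θ = 54 * sqrt(2)/2 = 27*sqrt(2)
z = -27*sqrt(2) + 27*sqrt(2)i


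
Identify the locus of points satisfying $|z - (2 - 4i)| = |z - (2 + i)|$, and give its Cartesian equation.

|z - z1| = |z - z2| means z is equidistant from z1 and z2,
i.e. the perpendicular bisector of the segment from (2, -4) to (2, 1) (midpoint (2, -3/2)).
With z = x + yi, square both sides:
(x - 2)^2 + (y - (-4))^2 = (x - 2)^2 + (y - 1)^2
The x^2 and y^2 terms cancel: 0x + 10y = 5 - 20 = -15
Simplify: y = -3/2
Locus: Perpendicular bisector of the segment from (2, -4) to (2, 1): the line y = -3/2


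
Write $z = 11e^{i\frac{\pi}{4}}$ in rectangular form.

a = r cos θ = 11 * sqrt(2)/2 = 11*sqrt(2)/2
b = r sin θ = 11 * sqrt(2)/2 = 11*sqrt(2)/2
z = 11*sqrt(2)/2 + (11*sqrt(2)/2)i


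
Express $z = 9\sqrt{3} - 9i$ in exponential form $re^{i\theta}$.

r = |z| = sqrt((9*sqrt(3))^2 + (-9)^2) = sqrt(243 + 81) = sqrt(324) = 18
θ = arctan(b/a) = arctan(-9/15.5885) (quadrant-adjusted) = -30° = -π/6
z = 18e^(-i*π/6)


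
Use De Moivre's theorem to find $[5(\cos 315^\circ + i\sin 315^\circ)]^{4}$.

By De Moivre: z^n = r^n(cos(nθ) + i sin(nθ))
= 5^4(cos(4*315°) + i sin(4*315°))
= 625(cos 180° + i sin 180°)
= -625


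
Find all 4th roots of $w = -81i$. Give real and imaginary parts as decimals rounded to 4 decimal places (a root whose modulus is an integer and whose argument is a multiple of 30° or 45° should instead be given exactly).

|w| = 81, arg(w) = 270°
Root modulus = 81^(1/4) = 3
Root arguments: θ_k = (270° + 360°k)/4 for k = 0, 1, ..., 3
Compute each root as (root modulus)(cos θ_k + i sin θ_k) using full-precision intermediates, then round to 4 decimal places.
Roots: 1.1481 + 2.7716i, -2.7716 + 1.1481i, -1.1481 - 2.7716i, 2.7716 - 1.1481i


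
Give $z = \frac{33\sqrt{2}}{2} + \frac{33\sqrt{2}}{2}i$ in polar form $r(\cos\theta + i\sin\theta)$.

r = |z| = sqrt(a^2 + b^2) = sqrt((33*sqrt(2)/2)^2 + (33*sqrt(2)/2)^2) = sqrt(1089/2 + 1089/2) = sqrt(1089) = 33
θ = arctan(b/a) = arctan(23.3345/23.3345) (quadrant-adjusted) = 45°
z = 33(cos 45° + i sin 45°)


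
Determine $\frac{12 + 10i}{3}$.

Divisor is real, so divide each part by 3:
= 4 + (10/3)i


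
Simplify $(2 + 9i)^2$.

(a + bi)^2 = a^2 - b^2 + 2abi
= 2^2 - 9^2 + 2*2*9i
= -77 + 36i


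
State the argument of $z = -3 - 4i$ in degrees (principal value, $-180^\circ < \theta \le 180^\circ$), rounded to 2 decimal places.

θ = arctan(b/a) = arctan(-4/-3) (quadrant-adjusted) = -126.87°


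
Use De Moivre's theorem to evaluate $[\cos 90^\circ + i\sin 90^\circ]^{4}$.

By De Moivre: z^n = r^n(cos(nθ) + i sin(nθ))
= 1^4(cos(4*90°) + i sin(4*90°))
= 1(cos 0° + i sin 0°)
= 1


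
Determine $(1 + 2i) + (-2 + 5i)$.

(1 + (-2)) + (2 + 5)i = -1 + 7i


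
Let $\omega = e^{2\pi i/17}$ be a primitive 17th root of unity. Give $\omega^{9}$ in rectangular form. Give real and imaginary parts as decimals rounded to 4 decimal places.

ω^9 = e^(2πi·9/17) = e^(i·18π/17)
= cos(18π/17) + i sin(18π/17)
= -0.9830 - 0.1837i


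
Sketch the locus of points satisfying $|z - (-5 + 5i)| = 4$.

|z - z0| = r describes a circle centered at z0 with radius r
Here z0 = -5 + 5i and r = 4
Locus: Circle centered at (-5, 5) with radius 4


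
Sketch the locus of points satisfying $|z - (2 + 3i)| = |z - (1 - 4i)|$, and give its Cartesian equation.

|z - z1| = |z - z2| means z is equidistant from z1 and z2,
i.e. the perpendicular bisector of the segment from (2, 3) to (1, -4) (midpoint (3/2, -1/2)).
With z = x + yi, square both sides:
(x - 2)^2 + (y - 3)^2 = (x - 1)^2 + (y - (-4))^2
The x^2 and y^2 terms cancel: -2x + (-14)y = 17 - 13 = 4
Simplify: x + 7y = -2
Locus: Perpendicular bisector of the segment from (2, 3) to (1, -4): the line x + 7y = -2


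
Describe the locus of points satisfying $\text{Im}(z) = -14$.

Im(z) = y where z = x + yi; the equation y = -14 is satisfied by all points with that y-coordinate
Locus: Horizontal line y = -14


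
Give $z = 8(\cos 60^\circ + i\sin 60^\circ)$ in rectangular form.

a = r cos θ = 8 * 1/2 = 4
b = r sin θ = 8 * sqrt(3)/2 = 4*sqrt(3)
z = 4 + 4*sqrt(3)i


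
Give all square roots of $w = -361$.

|w| = 361, arg(w) = 180°
Root modulus = 361^(1/2) = 19
Root arguments: θ_k = (180° + 360°k)/2 for k = 0, 1, ..., 1
Roots: 19i, -19i


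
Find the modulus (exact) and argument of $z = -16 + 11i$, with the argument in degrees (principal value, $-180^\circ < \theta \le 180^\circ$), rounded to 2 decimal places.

|z| = sqrt((-16)^2 + 11^2) = sqrt(377)
arg(z) = arctan(b/a) = arctan(11/-16) (quadrant-adjusted) = 145.49°


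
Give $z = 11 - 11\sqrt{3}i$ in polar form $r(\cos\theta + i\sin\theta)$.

r = |z| = sqrt(a^2 + b^2) = sqrt((11)^2 + (-11*sqrt(3))^2) = sqrt(121 + 363) = sqrt(484) = 22
θ = arctan(b/a) = arctan(-19.0526/11) (quadrant-adjusted) = 300°
z = 22(cos 300° + i sin 300°)


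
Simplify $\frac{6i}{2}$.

Divisor is real, so divide each part by 2:
= 3i


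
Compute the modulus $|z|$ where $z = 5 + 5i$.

|z| = sqrt(a^2 + b^2) = sqrt(5^2 + 5^2) = sqrt(50) = sqrt(50)


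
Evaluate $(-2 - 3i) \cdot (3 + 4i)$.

(a1*a2 - b1*b2) + (a1*b2 + b1*a2)i
= (-6 - (-12)) + (-8 + (-9))i
= 6 - 17i


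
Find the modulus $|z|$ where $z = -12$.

|z| = sqrt(a^2 + b^2) = sqrt((-12)^2 + 0^2) = sqrt(144) = 12


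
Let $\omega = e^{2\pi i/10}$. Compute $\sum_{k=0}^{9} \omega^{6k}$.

Let ζ = ω^6 = e^(2πi·6/10). Since 10 ∤ 6, ζ ≠ 1.
Sum = Σ_{k=0}^{9} ζ^k = (ζ^10 - 1)/(ζ - 1) = (ω^{6·10} - 1)/(ζ - 1) = (1 - 1)/(ζ - 1) = 0


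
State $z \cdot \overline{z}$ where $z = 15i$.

z * conjugate(z) = |z|^2 = a^2 + b^2
= 0^2 + 15^2 = 225


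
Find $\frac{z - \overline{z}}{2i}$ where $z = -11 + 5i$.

z - conjugate(z) = 2bi
(z - conjugate(z))/(2i) = 2bi/(2i) = b = 5


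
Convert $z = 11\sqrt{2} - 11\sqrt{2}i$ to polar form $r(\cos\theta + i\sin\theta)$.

r = |z| = sqrt(a^2 + b^2) = sqrt((11*sqrt(2))^2 + (-11*sqrt(2))^2) = sqrt(242 + 242) = sqrt(484) = 22
θ = arctan(b/a) = arctan(-15.5563/15.5563) (quadrant-adjusted) = 315°
z = 22(cos 315° + i sin 315°)


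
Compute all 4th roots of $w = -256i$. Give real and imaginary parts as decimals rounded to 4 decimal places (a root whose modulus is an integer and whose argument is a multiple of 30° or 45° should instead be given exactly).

|w| = 256, arg(w) = 270°
Root modulus = 256^(1/4) = 4
Root arguments: θ_k = (270° + 360°k)/4 for k = 0, 1, ..., 3
Compute each root as (root modulus)(cos θ_k + i sin θ_k) using full-precision intermediates, then round to 4 decimal places.
Roots: 1.5307 + 3.6955i, -3.6955 + 1.5307i, -1.5307 - 3.6955i, 3.6955 - 1.5307i


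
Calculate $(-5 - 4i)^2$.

(a + bi)^2 = a^2 - b^2 + 2abi
= (-5)^2 - (-4)^2 + 2*(-5)*(-4)i
= 9 + 40i


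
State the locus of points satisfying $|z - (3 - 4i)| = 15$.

|z - z0| = r describes a circle centered at z0 with radius r
Here z0 = 3 - 4i and r = 15
Locus: Circle centered at (3, -4) with radius 15


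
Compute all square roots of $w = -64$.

|w| = 64, arg(w) = 180°
Root modulus = 64^(1/2) = 8
Root arguments: θ_k = (180° + 360°k)/2 for k = 0, 1, ..., 1
Roots: 8i, -8i


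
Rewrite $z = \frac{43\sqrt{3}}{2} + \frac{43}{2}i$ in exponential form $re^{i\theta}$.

r = |z| = sqrt((43*sqrt(3)/2)^2 + (43/2)^2) = sqrt(5547/4 + 1849/4) = sqrt(1849) = 43
θ = arctan(b/a) = arctan(21.5/37.2391) (quadrant-adjusted) = 30° = π/6
z = 43e^(i*π/6)


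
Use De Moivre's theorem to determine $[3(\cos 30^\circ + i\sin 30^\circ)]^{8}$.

By De Moivre: z^n = r^n(cos(nθ) + i sin(nθ))
= 3^8(cos(8*30°) + i sin(8*30°))
= 6561(cos 240° + i sin 240°)
= -6561/2 - (6561*sqrt(3)/2)i


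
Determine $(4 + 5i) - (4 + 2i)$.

(4 - 4) + (5 - 2)i = 3i


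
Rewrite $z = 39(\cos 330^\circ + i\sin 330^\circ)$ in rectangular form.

a = r cos θ = 39 * sqrt(3)/2 = 39*sqrt(3)/2
b = r sin θ = 39 * -1/2 = -39/2
z = 39*sqrt(3)/2 - (39/2)i


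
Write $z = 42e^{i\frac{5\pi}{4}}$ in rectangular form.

a = r cos θ = 42 * -sqrt(2)/2 = -21*sqrt(2)
b = r sin θ = 42 * -sqrt(2)/2 = -21*sqrt(2)
z = -21*sqrt(2) - 21*sqrt(2)i


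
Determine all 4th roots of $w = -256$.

|w| = 256, arg(w) = 180°
Root modulus = 256^(1/4) = 4
Root arguments: θ_k = (180° + 360°k)/4 for k = 0, 1, ..., 3
Roots: 2*sqrt(2) + 2*sqrt(2)i, -2*sqrt(2) + 2*sqrt(2)i, -2*sqrt(2) - 2*sqrt(2)i, 2*sqrt(2) - 2*sqrt(2)i


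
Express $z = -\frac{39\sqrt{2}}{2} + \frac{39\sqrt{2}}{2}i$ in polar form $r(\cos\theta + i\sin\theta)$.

r = |z| = sqrt(a^2 + b^2) = sqrt((-39*sqrt(2)/2)^2 + (39*sqrt(2)/2)^2) = sqrt(1521/2 + 1521/2) = sqrt(1521) = 39
θ = arctan(b/a) = arctan(27.5772/-27.5772) (quadrant-adjusted) = 135°
z = 39(cos 135° + i sin 135°)


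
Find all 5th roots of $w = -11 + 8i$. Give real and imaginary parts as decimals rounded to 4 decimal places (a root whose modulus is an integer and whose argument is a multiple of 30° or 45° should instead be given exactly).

|w| = sqrt(185) ≈ 13.601471, arg(w) ≈ 143.972627°
Root modulus = sqrt(185)^(1/5) ≈ 1.685455
Root arguments: θ_k = (arg(w) + 360°k)/5 for k = 0, 1, ..., 4
Compute each root as (root modulus)(cos θ_k + i sin θ_k) using full-precision intermediates, then round to 4 decimal places.
Roots: 1.4771 + 0.8118i, -0.3157 + 1.6556i, -1.6721 + 0.2114i, -0.7178 - 1.5250i, 1.2285 - 1.1539i


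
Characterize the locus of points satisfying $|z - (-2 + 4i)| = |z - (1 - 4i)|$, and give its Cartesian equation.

|z - z1| = |z - z2| means z is equidistant from z1 and z2,
i.e. the perpendicular bisector of the segment from (-2, 4) to (1, -4) (midpoint (-1/2, 0)).
With z = x + yi, square both sides:
(x - (-2))^2 + (y - 4)^2 = (x - 1)^2 + (y - (-4))^2
The x^2 and y^2 terms cancel: 6x + (-16)y = 17 - 20 = -3
Simplify: 6x - 16y = -3
Locus: Perpendicular bisector of the segment from (-2, 4) to (1, -4): the line 6x - 16y = -3


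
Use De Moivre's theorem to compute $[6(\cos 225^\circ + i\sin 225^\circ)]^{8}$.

By De Moivre: z^n = r^n(cos(nθ) + i sin(nθ))
= 6^8(cos(8*225°) + i sin(8*225°))
= 1679616(cos 0° + i sin 0°)
= 1679616


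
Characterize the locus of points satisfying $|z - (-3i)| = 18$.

|z - z0| = r describes a circle centered at z0 with radius r
Here z0 = -3i and r = 18
Locus: Circle centered at (0, -3) with radius 18


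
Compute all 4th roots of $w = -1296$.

|w| = 1296, arg(w) = 180°
Root modulus = 1296^(1/4) = 6
Root arguments: θ_k = (180° + 360°k)/4 for k = 0, 1, ..., 3
Roots: 3*sqrt(2) + 3*sqrt(2)i, -3*sqrt(2) + 3*sqrt(2)i, -3*sqrt(2) - 3*sqrt(2)i, 3*sqrt(2) - 3*sqrt(2)i


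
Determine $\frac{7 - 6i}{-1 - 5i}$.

Multiply numerator and denominator by conjugate (-1 + 5i):
= (7 - 6i)(-1 + 5i) / ((-1)^2 + (-5)^2)
= (23 + 41i) / 26
= 23/26 + (41/26)i


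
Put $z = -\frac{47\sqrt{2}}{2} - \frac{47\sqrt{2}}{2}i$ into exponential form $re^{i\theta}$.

r = |z| = sqrt((-47*sqrt(2)/2)^2 + (-47*sqrt(2)/2)^2) = sqrt(2209/2 + 2209/2) = sqrt(2209) = 47
θ = arctan(b/a) = arctan(-33.234/-33.234) (quadrant-adjusted) = -135° = -3π/4
z = 47e^(-i*3π/4)


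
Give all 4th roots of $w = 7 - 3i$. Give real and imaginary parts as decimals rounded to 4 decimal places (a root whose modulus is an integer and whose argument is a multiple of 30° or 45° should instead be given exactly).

|w| = sqrt(58) ≈ 7.615773, arg(w) ≈ 336.801409°
Root modulus = sqrt(58)^(1/4) ≈ 1.661225
Root arguments: θ_k = (arg(w) + 360°k)/4 for k = 0, 1, ..., 3
Compute each root as (root modulus)(cos θ_k + i sin θ_k) using full-precision intermediates, then round to 4 decimal places.
Roots: 0.1679 + 1.6527i, -1.6527 + 0.1679i, -0.1679 - 1.6527i, 1.6527 - 0.1679i


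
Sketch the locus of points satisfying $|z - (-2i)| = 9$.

|z - z0| = r describes a circle centered at z0 with radius r
Here z0 = -2i and r = 9
Locus: Circle centered at (0, -2) with radius 9


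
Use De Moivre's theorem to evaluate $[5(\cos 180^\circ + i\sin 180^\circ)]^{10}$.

By De Moivre: z^n = r^n(cos(nθ) + i sin(nθ))
= 5^10(cos(10*180°) + i sin(10*180°))
= 9765625(cos 0° + i sin 0°)
= 9765625


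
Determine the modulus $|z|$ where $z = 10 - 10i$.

|z| = sqrt(a^2 + b^2) = sqrt(10^2 + (-10)^2) = sqrt(200) = sqrt(200)


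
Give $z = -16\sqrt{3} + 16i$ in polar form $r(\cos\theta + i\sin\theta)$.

r = |z| = sqrt(a^2 + b^2) = sqrt((-16*sqrt(3))^2 + (16)^2) = sqrt(768 + 256) = sqrt(1024) = 32
θ = arctan(b/a) = arctan(16/-27.7128) (quadrant-adjusted) = 150°
z = 32(cos 150° + i sin 150°)


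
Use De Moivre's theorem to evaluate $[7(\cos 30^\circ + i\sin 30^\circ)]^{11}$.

By De Moivre: z^n = r^n(cos(nθ) + i sin(nθ))
= 7^11(cos(11*30°) + i sin(11*30°))
= 1977326743(cos 330° + i sin 330°)
= 1977326743*sqrt(3)/2 - (1977326743/2)i


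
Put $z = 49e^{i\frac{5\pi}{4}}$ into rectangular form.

a = r cos θ = 49 * -sqrt(2)/2 = -49*sqrt(2)/2
b = r sin θ = 49 * -sqrt(2)/2 = -49*sqrt(2)/2
z = -49*sqrt(2)/2 - (49*sqrt(2)/2)i


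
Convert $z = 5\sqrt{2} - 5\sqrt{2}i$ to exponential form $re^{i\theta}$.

r = |z| = sqrt((5*sqrt(2))^2 + (-5*sqrt(2))^2) = sqrt(50 + 50) = sqrt(100) = 10
θ = arctan(b/a) = arctan(-7.0711/7.0711) (quadrant-adjusted) = -45° = -π/4
z = 10e^(-i*π/4)


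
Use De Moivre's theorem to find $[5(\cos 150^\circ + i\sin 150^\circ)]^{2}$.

By De Moivre: z^n = r^n(cos(nθ) + i sin(nθ))
= 5^2(cos(2*150°) + i sin(2*150°))
= 25(cos 300° + i sin 300°)
= 25/2 - (25*sqrt(3)/2)i


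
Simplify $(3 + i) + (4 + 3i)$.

(3 + 4) + (1 + 3)i = 7 + 4i


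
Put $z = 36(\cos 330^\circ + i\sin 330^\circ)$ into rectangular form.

a = r cos θ = 36 * sqrt(3)/2 = 18*sqrt(3)
b = r sin θ = 36 * -1/2 = -18
z = 18*sqrt(3) - 18i


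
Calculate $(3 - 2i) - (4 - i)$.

(3 - 4) + (-2 - (-1))i = -1 - i


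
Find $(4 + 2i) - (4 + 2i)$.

(4 - 4) + (2 - 2)i = 0


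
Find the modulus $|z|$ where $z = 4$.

|z| = sqrt(a^2 + b^2) = sqrt(4^2 + 0^2) = sqrt(16) = 4


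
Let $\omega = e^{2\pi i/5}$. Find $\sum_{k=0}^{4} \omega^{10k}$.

Since 5 divides 10, ω^10 = (ω^5)^2 = 1^2 = 1, so every term is 1.
Sum = 5 · 1 = 5


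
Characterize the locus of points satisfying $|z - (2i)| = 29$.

|z - z0| = r describes a circle centered at z0 with radius r
Here z0 = 2i and r = 29
Locus: Circle centered at (0, 2) with radius 29


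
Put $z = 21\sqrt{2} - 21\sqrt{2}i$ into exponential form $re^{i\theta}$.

r = |z| = sqrt((21*sqrt(2))^2 + (-21*sqrt(2))^2) = sqrt(882 + 882) = sqrt(1764) = 42
θ = arctan(b/a) = arctan(-29.6985/29.6985) (quadrant-adjusted) = -45° = -π/4
z = 42e^(-i*π/4)


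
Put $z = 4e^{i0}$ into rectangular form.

a = r cos θ = 4 * 1 = 4
b = r sin θ = 4 * 0 = 0
z = 4


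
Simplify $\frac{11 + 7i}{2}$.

Divisor is real, so divide each part by 2:
= 11/2 + (7/2)i


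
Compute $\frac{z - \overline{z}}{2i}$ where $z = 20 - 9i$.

z - conjugate(z) = 2bi
(z - conjugate(z))/(2i) = 2bi/(2i) = b = -9


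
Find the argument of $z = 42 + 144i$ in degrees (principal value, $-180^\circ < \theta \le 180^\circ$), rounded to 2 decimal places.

θ = arctan(b/a) = arctan(144/42) (quadrant-adjusted) = 73.74°


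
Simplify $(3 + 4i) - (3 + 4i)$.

(3 - 3) + (4 - 4)i = 0


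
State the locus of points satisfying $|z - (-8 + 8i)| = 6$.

|z - z0| = r describes a circle centered at z0 with radius r
Here z0 = -8 + 8i and r = 6
Locus: Circle centered at (-8, 8) with radius 6


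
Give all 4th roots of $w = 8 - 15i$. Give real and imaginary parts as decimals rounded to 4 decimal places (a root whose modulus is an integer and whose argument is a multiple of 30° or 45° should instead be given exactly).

|w| = 17, arg(w) ≈ 298.072487°
Root modulus = 17^(1/4) ≈ 2.030543
Root arguments: θ_k = (arg(w) + 360°k)/4 for k = 0, 1, ..., 3
Compute each root as (root modulus)(cos θ_k + i sin θ_k) using full-precision intermediates, then round to 4 decimal places.
Roots: 0.5420 + 1.9569i, -1.9569 + 0.5420i, -0.5420 - 1.9569i, 1.9569 - 0.5420i


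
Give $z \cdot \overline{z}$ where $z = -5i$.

z * conjugate(z) = |z|^2 = a^2 + b^2
= 0^2 + (-5)^2 = 25


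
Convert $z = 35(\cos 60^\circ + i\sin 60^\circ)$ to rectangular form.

a = r cos θ = 35 * 1/2 = 35/2
b = r sin θ = 35 * sqrt(3)/2 = 35*sqrt(3)/2
z = 35/2 + (35*sqrt(3)/2)i


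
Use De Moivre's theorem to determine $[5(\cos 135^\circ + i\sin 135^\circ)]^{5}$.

By De Moivre: z^n = r^n(cos(nθ) + i sin(nθ))
= 5^5(cos(5*135°) + i sin(5*135°))
= 3125(cos 315° + i sin 315°)
= 3125*sqrt(2)/2 - (3125*sqrt(2)/2)i


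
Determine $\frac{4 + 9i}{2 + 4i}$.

Multiply numerator and denominator by conjugate (2 - 4i):
= (4 + 9i)(2 - 4i) / (2^2 + 4^2)
= (44 + 2i) / 20
Divide through by 2: (22 + i) / 10
= 11/5 + (1/10)i


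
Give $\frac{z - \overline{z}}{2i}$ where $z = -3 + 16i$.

z - conjugate(z) = 2bi
(z - conjugate(z))/(2i) = 2bi/(2i) = b = 16


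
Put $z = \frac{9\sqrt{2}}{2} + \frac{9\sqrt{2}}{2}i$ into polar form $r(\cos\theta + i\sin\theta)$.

r = |z| = sqrt(a^2 + b^2) = sqrt((9*sqrt(2)/2)^2 + (9*sqrt(2)/2)^2) = sqrt(81/2 + 81/2) = sqrt(81) = 9
θ = arctan(b/a) = arctan(6.364/6.364) (quadrant-adjusted) = 45°
z = 9(cos 45° + i sin 45°)


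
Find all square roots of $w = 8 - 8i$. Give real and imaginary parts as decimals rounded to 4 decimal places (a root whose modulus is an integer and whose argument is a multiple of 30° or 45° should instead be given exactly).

|w| = sqrt(128) ≈ 11.313708, arg(w) = 315°
Root modulus = sqrt(128)^(1/2) ≈ 3.363586
Root arguments: θ_k = (315° + 360°k)/2 for k = 0, 1, ..., 1
Compute each root as (root modulus)(cos θ_k + i sin θ_k) using full-precision intermediates, then round to 4 decimal places.
Roots: -3.1075 + 1.2872i, 3.1075 - 1.2872i


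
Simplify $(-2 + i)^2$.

(a + bi)^2 = a^2 - b^2 + 2abi
= (-2)^2 - 1^2 + 2*(-2)*1i
= 3 - 4i


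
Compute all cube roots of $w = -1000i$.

|w| = 1000, arg(w) = 270°
Root modulus = 1000^(1/3) = 10
Root arguments: θ_k = (270° + 360°k)/3 for k = 0, 1, ..., 2
Roots: 10i, -5*sqrt(3) - 5i, 5*sqrt(3) - 5i
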